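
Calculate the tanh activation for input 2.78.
0.9923

tanh(2.78) = (e^(2.78) - e^(-2.78))/(e^(2.78) + e^(-2.78)) = 0.9923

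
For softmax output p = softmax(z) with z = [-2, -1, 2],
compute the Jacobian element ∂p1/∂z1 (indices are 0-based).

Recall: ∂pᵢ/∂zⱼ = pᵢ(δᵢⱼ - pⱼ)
∂p1/∂z1 = 0.04444

p = softmax(z) = [0.01715, 0.04661, 0.9362]
p1 = 0.04661

∂p1/∂z1 = p1(1 - p1) = 0.04661 × (1 - 0.04661) = 0.04444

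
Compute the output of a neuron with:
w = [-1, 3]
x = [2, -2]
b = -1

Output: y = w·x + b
y = -9

y = (-1)(2) + (3)(-2) + -1 = -9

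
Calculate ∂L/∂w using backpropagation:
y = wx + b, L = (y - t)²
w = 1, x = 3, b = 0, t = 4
∂L/∂w = -6

y = wx + b = (1)(3) + 0 = 3
∂L/∂y = 2(y - t) = 2(3 - 4) = -2
∂y/∂w = x = 3
∂L/∂w = ∂L/∂y · ∂y/∂w = -2 × 3 = -6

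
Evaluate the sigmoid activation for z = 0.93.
0.7171

sigmoid(0.93) = 1/(1 + e^(-0.93)) = 1/(1 + 0.3946) = 0.7171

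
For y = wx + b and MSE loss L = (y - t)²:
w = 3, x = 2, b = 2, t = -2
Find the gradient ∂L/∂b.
∂L/∂b = 20

y = wx + b = (3)(2) + 2 = 8
∂L/∂y = 2(y - t) = 2(8 - -2) = 20
∂y/∂b = 1
∂L/∂b = ∂L/∂y · ∂y/∂b = 20 × 1 = 20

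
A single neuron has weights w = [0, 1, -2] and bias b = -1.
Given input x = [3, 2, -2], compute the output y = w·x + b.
y = 5

y = (0)(3) + (1)(2) + (-2)(-2) + -1 = 5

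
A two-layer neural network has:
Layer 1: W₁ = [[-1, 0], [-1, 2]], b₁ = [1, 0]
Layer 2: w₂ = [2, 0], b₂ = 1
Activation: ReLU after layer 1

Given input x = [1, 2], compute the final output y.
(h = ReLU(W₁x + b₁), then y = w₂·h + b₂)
y = 1

Layer 1 pre-activation: z₁ = [0, 3]
After ReLU: h = [0, 3]
Layer 2 output: y = 2×0 + 0×3 + 1 = 1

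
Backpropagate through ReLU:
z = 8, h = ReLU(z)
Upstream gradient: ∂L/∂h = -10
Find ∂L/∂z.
∂L/∂z = -10

h = ReLU(8) = 8
Since z > 0: ∂h/∂z = 1
∂L/∂z = ∂L/∂h · ∂h/∂z = -10 × 1 = -10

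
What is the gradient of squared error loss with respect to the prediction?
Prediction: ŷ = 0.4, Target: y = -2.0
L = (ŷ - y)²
∂L/∂ŷ = 4.8

∂L/∂ŷ = 2(ŷ - y) = 2(0.4 - -2.0) = 2(2.4) = 4.8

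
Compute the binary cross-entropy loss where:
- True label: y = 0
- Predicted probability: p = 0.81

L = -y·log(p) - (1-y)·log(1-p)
L = 1.661

L = -0·log(0.81) - 1·log(0.19) = -log(0.19) = 1.661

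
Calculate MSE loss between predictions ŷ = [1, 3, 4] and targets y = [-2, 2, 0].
MSE = 8.667

MSE = (1/3)((1--2)² + (3-2)² + (4-0)²) = (1/3)(9 + 1 + 16) = 8.667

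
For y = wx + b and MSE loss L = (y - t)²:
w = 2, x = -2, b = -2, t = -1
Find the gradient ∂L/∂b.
∂L/∂b = -10

y = wx + b = (2)(-2) + -2 = -6
∂L/∂y = 2(y - t) = 2(-6 - -1) = -10
∂y/∂b = 1
∂L/∂b = ∂L/∂y · ∂y/∂b = -10 × 1 = -10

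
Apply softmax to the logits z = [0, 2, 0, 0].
p = [0.0963, 0.7112, 0.0963, 0.0963]

exp(z) = [1, 7.389, 1, 1]
Sum = 10.39
p = [0.0963, 0.7112, 0.0963, 0.0963]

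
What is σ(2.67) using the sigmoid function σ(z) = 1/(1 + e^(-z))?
0.9352

sigmoid(2.67) = 1/(1 + e^(-2.67)) = 1/(1 + 0.06925) = 0.9352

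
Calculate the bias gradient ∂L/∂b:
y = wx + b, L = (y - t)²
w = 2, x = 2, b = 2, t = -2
∂L/∂b = 16

y = wx + b = (2)(2) + 2 = 6
∂L/∂y = 2(y - t) = 2(6 - -2) = 16
∂y/∂b = 1
∂L/∂b = ∂L/∂y · ∂y/∂b = 16 × 1 = 16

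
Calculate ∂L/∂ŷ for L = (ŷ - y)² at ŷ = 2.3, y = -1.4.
∂L/∂ŷ = 7.4

∂L/∂ŷ = 2(ŷ - y) = 2(2.3 - -1.4) = 2(3.7) = 7.4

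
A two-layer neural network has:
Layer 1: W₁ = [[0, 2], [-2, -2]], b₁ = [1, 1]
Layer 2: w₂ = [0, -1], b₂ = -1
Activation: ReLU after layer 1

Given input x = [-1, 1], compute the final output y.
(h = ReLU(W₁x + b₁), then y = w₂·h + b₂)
y = -2

Layer 1 pre-activation: z₁ = [3, 1]
After ReLU: h = [3, 1]
Layer 2 output: y = 0×3 + -1×1 + -1 = -2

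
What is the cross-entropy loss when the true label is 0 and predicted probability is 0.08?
L = 0.08338

L = -0·log(0.08) - 1·log(0.92) = -log(0.92) = 0.08338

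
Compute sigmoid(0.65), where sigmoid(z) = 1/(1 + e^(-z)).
0.657

sigmoid(0.65) = 1/(1 + e^(-0.65)) = 1/(1 + 0.522) = 0.657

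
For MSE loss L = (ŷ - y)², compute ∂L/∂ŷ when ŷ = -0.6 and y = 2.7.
∂L/∂ŷ = -6.6

∂L/∂ŷ = 2(ŷ - y) = 2(-0.6 - 2.7) = 2(-3.3) = -6.6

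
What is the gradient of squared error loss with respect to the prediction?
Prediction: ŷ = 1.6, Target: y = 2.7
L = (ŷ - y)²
∂L/∂ŷ = -2.2

∂L/∂ŷ = 2(ŷ - y) = 2(1.6 - 2.7) = 2(-1.1) = -2.2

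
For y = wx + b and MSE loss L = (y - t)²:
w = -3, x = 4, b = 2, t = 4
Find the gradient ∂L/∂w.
∂L/∂w = -112

y = wx + b = (-3)(4) + 2 = -10
∂L/∂y = 2(y - t) = 2(-10 - 4) = -28
∂y/∂w = x = 4
∂L/∂w = ∂L/∂y · ∂y/∂w = -28 × 4 = -112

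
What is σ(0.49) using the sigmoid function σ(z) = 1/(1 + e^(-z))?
0.6201

sigmoid(0.49) = 1/(1 + e^(-0.49)) = 1/(1 + 0.6126) = 0.6201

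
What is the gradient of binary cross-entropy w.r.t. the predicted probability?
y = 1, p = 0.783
∂L/∂p = -1.277

∂L/∂p = -y/p + (1-y)/(1-p) = -1/0.783 + 0 = -1.277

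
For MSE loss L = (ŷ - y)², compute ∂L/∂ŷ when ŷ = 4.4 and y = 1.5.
∂L/∂ŷ = 5.8

∂L/∂ŷ = 2(ŷ - y) = 2(4.4 - 1.5) = 2(2.9) = 5.8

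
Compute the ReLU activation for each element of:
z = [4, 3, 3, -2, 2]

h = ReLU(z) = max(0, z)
h = [4, 3, 3, 0, 2]

ReLU applied element-wise: max(0,4)=4, max(0,3)=3, max(0,3)=3, max(0,-2)=0, max(0,2)=2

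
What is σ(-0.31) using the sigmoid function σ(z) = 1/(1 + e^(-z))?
0.4231

sigmoid(-0.31) = 1/(1 + e^(0.31)) = 1/(1 + 1.363) = 0.4231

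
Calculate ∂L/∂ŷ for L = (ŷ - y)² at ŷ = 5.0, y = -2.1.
∂L/∂ŷ = 14.2

∂L/∂ŷ = 2(ŷ - y) = 2(5.0 - -2.1) = 2(7.1) = 14.2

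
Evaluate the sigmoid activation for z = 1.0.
0.7311

sigmoid(1.0) = 1/(1 + e^(-1.0)) = 1/(1 + 0.3679) = 0.7311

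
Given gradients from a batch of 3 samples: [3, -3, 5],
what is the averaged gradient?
Average gradient = 1.667

Average = (1/3)(3 + -3 + 5) = 5/3 = 1.667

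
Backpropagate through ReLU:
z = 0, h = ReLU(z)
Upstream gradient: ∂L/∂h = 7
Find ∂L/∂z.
∂L/∂z = 0

h = ReLU(0) = 0
At z = 0: ∂h/∂z = 0 (by convention)
∂L/∂z = ∂L/∂h · ∂h/∂z = 7 × 0 = 0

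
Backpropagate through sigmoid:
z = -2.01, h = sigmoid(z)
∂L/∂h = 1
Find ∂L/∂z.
∂L/∂z = 0.1042

σ(-2.01) = 0.1182
σ'(-2.01) = σ(-2.01)(1 - σ(-2.01)) = 0.1182 × 0.8818 = 0.1042
∂L/∂z = ∂L/∂h · σ'(z) = 1 × 0.1042 = 0.1042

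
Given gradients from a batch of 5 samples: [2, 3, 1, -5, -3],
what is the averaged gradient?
Average gradient = -0.4

Average = (1/5)(2 + 3 + 1 + -5 + -3) = -2/5 = -0.4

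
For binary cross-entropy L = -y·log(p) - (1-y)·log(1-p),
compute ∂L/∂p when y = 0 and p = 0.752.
∂L/∂p = 4.032

∂L/∂p = -y/p + (1-y)/(1-p) = 0 + 1/0.248 = 4.032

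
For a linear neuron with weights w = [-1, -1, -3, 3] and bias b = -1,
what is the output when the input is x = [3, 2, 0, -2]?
y = -12

y = (-1)(3) + (-1)(2) + (-3)(0) + (3)(-2) + -1 = -12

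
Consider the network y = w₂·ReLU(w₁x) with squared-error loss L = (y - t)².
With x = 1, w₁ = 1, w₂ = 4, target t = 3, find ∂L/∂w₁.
∂L/∂w₁ = 8

Forward pass:
z = w₁x = 1×1 = 1
h = ReLU(1) = 1
y = w₂h = 4×1 = 4

Backward pass:
∂L/∂y = 2(y - t) = 2(4 - 3) = 2
∂y/∂h = w₂ = 4
∂h/∂z = 1 (ReLU derivative)
∂z/∂w₁ = x = 1

∂L/∂w₁ = 2 × 4 × 1 × 1 = 8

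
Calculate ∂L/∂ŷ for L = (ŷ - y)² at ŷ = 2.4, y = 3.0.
∂L/∂ŷ = -1.2

∂L/∂ŷ = 2(ŷ - y) = 2(2.4 - 3.0) = 2(-0.6) = -1.2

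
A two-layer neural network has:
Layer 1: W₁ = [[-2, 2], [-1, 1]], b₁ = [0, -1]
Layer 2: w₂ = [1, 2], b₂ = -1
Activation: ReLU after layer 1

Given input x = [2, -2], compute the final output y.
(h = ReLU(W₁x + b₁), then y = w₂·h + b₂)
y = -1

Layer 1 pre-activation: z₁ = [-8, -5]
After ReLU: h = [0, 0]
Layer 2 output: y = 1×0 + 2×0 + -1 = -1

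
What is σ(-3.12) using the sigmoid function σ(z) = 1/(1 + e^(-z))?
0.04229

sigmoid(-3.12) = 1/(1 + e^(3.12)) = 1/(1 + 22.65) = 0.04229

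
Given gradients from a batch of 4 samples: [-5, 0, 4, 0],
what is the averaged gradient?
Average gradient = -0.25

Average = (1/4)(-5 + 0 + 4 + 0) = -1/4 = -0.25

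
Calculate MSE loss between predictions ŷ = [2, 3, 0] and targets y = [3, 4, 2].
MSE = 2

MSE = (1/3)((2-3)² + (3-4)² + (0-2)²) = (1/3)(1 + 1 + 4) = 2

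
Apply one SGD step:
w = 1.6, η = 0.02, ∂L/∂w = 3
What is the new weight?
w_new = 1.54

w_new = w - η·∂L/∂w = 1.6 - 0.02×(3) = 1.6 - (0.06) = 1.54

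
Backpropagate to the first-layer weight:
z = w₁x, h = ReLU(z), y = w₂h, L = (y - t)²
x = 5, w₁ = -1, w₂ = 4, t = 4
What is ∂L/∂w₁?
∂L/∂w₁ = 0

Forward pass:
z = w₁x = -1×5 = -5
h = ReLU(-5) = 0
y = w₂h = 4×0 = 0

Backward pass:
∂L/∂y = 2(y - t) = 2(0 - 4) = -8
∂y/∂h = w₂ = 4
∂h/∂z = 0 (ReLU derivative)
∂z/∂w₁ = x = 5

∂L/∂w₁ = -8 × 4 × 0 × 5 = 0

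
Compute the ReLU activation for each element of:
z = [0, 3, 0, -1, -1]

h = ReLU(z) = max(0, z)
h = [0, 3, 0, 0, 0]

ReLU applied element-wise: max(0,0)=0, max(0,3)=3, max(0,0)=0, max(0,-1)=0, max(0,-1)=0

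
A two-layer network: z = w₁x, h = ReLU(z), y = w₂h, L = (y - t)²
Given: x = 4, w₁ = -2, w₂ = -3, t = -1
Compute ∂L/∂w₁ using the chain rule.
∂L/∂w₁ = 0

Forward pass:
z = w₁x = -2×4 = -8
h = ReLU(-8) = 0
y = w₂h = -3×0 = 0

Backward pass:
∂L/∂y = 2(y - t) = 2(0 - -1) = 2
∂y/∂h = w₂ = -3
∂h/∂z = 0 (ReLU derivative)
∂z/∂w₁ = x = 4

∂L/∂w₁ = 2 × -3 × 0 × 4 = 0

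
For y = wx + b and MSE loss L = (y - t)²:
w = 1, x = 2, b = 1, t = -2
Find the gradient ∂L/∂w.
∂L/∂w = 20

y = wx + b = (1)(2) + 1 = 3
∂L/∂y = 2(y - t) = 2(3 - -2) = 10
∂y/∂w = x = 2
∂L/∂w = ∂L/∂y · ∂y/∂w = 10 × 2 = 20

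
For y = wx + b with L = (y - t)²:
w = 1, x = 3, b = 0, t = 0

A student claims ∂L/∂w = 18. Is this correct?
Correct

y = (1)(3) + 0 = 3
∂L/∂y = 2(y - t) = 2(3 - 0) = 6
∂y/∂w = x = 3
∂L/∂w = 6 × 3 = 18

Claimed value: 18
Correct: The correct gradient is 18.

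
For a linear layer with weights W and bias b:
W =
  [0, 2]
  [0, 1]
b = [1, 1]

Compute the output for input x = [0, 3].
y = [7, 4]

Wx = [0×0 + 2×3, 0×0 + 1×3]
   = [6, 3]
y = Wx + b = [6 + 1, 3 + 1] = [7, 4]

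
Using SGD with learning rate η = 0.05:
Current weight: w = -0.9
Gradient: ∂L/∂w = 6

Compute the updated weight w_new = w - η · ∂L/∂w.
w_new = -1.2

w_new = w - η·∂L/∂w = -0.9 - 0.05×(6) = -0.9 - (0.3) = -1.2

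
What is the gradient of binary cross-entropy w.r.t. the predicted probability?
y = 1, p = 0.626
∂L/∂p = -1.597

∂L/∂p = -y/p + (1-y)/(1-p) = -1/0.626 + 0 = -1.597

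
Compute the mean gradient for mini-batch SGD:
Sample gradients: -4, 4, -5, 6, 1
Average gradient = 0.4

Average = (1/5)(-4 + 4 + -5 + 6 + 1) = 2/5 = 0.4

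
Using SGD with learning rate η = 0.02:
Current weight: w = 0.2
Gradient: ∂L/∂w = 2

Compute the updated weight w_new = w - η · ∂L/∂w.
w_new = 0.16

w_new = w - η·∂L/∂w = 0.2 - 0.02×(2) = 0.2 - (0.04) = 0.16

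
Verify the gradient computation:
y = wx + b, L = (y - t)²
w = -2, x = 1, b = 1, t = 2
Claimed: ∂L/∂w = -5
Incorrect

y = (-2)(1) + 1 = -1
∂L/∂y = 2(y - t) = 2(-1 - 2) = -6
∂y/∂w = x = 1
∂L/∂w = -6 × 1 = -6

Claimed value: -5
Incorrect: The correct gradient is -6.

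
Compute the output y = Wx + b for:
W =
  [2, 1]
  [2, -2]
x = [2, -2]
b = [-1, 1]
y = [1, 9]

Wx = [2×2 + 1×-2, 2×2 + -2×-2]
   = [2, 8]
y = Wx + b = [2 + -1, 8 + 1] = [1, 9]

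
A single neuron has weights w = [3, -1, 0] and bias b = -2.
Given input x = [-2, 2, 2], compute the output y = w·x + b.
y = -10

y = (3)(-2) + (-1)(2) + (0)(2) + -2 = -10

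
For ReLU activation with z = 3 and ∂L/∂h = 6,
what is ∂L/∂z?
∂L/∂z = 6

h = ReLU(3) = 3
Since z > 0: ∂h/∂z = 1
∂L/∂z = ∂L/∂h · ∂h/∂z = 6 × 1 = 6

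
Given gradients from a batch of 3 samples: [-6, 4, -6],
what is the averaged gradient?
Average gradient = -2.667

Average = (1/3)(-6 + 4 + -6) = -8/3 = -2.667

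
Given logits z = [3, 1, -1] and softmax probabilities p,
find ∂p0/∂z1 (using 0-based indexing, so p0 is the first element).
∂p0/∂z1 = -0.1017

p = softmax(z) = [0.8668, 0.1173, 0.01588]
p0 = 0.8668, p1 = 0.1173

∂p0/∂z1 = -p0 × p1 = -0.8668 × 0.1173 = -0.1017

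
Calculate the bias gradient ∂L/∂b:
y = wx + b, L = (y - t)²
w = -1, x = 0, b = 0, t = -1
∂L/∂b = 2

y = wx + b = (-1)(0) + 0 = 0
∂L/∂y = 2(y - t) = 2(0 - -1) = 2
∂y/∂b = 1
∂L/∂b = ∂L/∂y · ∂y/∂b = 2 × 1 = 2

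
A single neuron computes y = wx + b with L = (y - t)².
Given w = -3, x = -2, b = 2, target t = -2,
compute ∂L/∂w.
∂L/∂w = -40

y = wx + b = (-3)(-2) + 2 = 8
∂L/∂y = 2(y - t) = 2(8 - -2) = 20
∂y/∂w = x = -2
∂L/∂w = ∂L/∂y · ∂y/∂w = 20 × -2 = -40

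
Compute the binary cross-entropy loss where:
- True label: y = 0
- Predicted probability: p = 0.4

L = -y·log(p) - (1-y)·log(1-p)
L = 0.5108

L = -0·log(0.4) - 1·log(0.6) = -log(0.6) = 0.5108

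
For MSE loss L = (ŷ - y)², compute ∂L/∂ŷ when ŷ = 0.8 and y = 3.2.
∂L/∂ŷ = -4.8

∂L/∂ŷ = 2(ŷ - y) = 2(0.8 - 3.2) = 2(-2.4) = -4.8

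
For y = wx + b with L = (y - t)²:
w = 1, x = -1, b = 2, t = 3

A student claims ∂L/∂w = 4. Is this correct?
Correct

y = (1)(-1) + 2 = 1
∂L/∂y = 2(y - t) = 2(1 - 3) = -4
∂y/∂w = x = -1
∂L/∂w = -4 × -1 = 4

Claimed value: 4
Correct: The correct gradient is 4.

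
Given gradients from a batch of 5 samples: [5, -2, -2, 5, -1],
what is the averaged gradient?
Average gradient = 1

Average = (1/5)(5 + -2 + -2 + 5 + -1) = 5/5 = 1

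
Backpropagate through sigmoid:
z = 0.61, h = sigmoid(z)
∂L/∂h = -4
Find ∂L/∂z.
∂L/∂z = -0.9125

σ(0.61) = 0.6479
σ'(0.61) = σ(0.61)(1 - σ(0.61)) = 0.6479 × 0.3521 = 0.2281
∂L/∂z = ∂L/∂h · σ'(z) = -4 × 0.2281 = -0.9125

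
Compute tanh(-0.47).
-0.4382

tanh(-0.47) = (e^(-0.47) - e^(0.47))/(e^(-0.47) + e^(0.47)) = -0.4382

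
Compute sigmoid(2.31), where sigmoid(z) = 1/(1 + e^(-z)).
0.9097

sigmoid(2.31) = 1/(1 + e^(-2.31)) = 1/(1 + 0.09926) = 0.9097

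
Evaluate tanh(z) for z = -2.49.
-0.9863

tanh(-2.49) = (e^(-2.49) - e^(2.49))/(e^(-2.49) + e^(2.49)) = -0.9863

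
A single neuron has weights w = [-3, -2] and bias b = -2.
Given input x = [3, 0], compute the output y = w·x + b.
y = -11

y = (-3)(3) + (-2)(0) + -2 = -11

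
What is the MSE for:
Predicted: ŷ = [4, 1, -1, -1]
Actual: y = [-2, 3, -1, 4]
MSE = 16.25

MSE = (1/4)((4--2)² + (1-3)² + (-1--1)² + (-1-4)²) = (1/4)(36 + 4 + 0 + 25) = 16.25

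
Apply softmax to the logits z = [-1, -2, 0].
p = [0.2447, 0.09, 0.6652]

exp(z) = [0.3679, 0.1353, 1]
Sum = 1.503
p = [0.2447, 0.09, 0.6652]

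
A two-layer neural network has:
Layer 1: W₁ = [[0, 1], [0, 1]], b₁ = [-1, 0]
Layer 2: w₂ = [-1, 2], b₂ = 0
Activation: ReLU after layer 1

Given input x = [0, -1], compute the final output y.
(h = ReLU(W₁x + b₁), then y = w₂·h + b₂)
y = 0

Layer 1 pre-activation: z₁ = [-2, -1]
After ReLU: h = [0, 0]
Layer 2 output: y = -1×0 + 2×0 + 0 = 0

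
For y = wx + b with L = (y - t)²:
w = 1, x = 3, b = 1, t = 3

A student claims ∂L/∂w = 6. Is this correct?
Correct

y = (1)(3) + 1 = 4
∂L/∂y = 2(y - t) = 2(4 - 3) = 2
∂y/∂w = x = 3
∂L/∂w = 2 × 3 = 6

Claimed value: 6
Correct: The correct gradient is 6.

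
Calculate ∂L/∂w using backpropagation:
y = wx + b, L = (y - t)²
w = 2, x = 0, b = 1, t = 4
∂L/∂w = 0

y = wx + b = (2)(0) + 1 = 1
∂L/∂y = 2(y - t) = 2(1 - 4) = -6
∂y/∂w = x = 0
∂L/∂w = ∂L/∂y · ∂y/∂w = -6 × 0 = 0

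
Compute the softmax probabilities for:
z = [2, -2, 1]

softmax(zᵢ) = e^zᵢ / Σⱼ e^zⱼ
p = [0.7214, 0.0132, 0.2654]

exp(z) = [7.389, 0.1353, 2.718]
Sum = 10.24
p = [0.7214, 0.0132, 0.2654]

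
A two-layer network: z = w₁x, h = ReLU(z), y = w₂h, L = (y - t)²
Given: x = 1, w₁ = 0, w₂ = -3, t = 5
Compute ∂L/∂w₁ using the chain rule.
∂L/∂w₁ = 0

Forward pass:
z = w₁x = 0×1 = 0
h = ReLU(0) = 0
y = w₂h = -3×0 = 0

Backward pass:
∂L/∂y = 2(y - t) = 2(0 - 5) = -10
∂y/∂h = w₂ = -3
∂h/∂z = 0 (ReLU derivative)
∂z/∂w₁ = x = 1

∂L/∂w₁ = -10 × -3 × 0 × 1 = 0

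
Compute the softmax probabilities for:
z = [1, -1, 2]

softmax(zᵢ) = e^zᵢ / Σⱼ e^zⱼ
p = [0.2595, 0.0351, 0.7054]

exp(z) = [2.718, 0.3679, 7.389]
Sum = 10.48
p = [0.2595, 0.0351, 0.7054]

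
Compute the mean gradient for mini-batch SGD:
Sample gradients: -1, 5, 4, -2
Average gradient = 1.5

Average = (1/4)(-1 + 5 + 4 + -2) = 6/4 = 1.5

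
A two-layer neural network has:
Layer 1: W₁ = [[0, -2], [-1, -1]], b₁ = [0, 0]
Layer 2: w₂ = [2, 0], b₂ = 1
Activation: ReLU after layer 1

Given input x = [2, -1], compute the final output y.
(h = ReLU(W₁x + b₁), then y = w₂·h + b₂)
y = 5

Layer 1 pre-activation: z₁ = [2, -1]
After ReLU: h = [2, 0]
Layer 2 output: y = 2×2 + 0×0 + 1 = 5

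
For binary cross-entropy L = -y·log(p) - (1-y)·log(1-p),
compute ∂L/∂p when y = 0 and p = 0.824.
∂L/∂p = 5.682

∂L/∂p = -y/p + (1-y)/(1-p) = 0 + 1/0.176 = 5.682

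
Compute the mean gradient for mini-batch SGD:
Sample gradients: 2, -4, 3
Average gradient = 0.3333

Average = (1/3)(2 + -4 + 3) = 1/3 = 0.3333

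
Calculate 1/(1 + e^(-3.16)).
0.9593

sigmoid(3.16) = 1/(1 + e^(-3.16)) = 1/(1 + 0.04243) = 0.9593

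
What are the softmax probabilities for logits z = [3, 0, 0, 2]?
p = [0.6815, 0.0339, 0.0339, 0.2507]

exp(z) = [20.09, 1, 1, 7.389]
Sum = 29.47
p = [0.6815, 0.0339, 0.0339, 0.2507]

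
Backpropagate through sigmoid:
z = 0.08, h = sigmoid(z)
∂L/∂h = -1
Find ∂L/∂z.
∂L/∂z = -0.2496

σ(0.08) = 0.52
σ'(0.08) = σ(0.08)(1 - σ(0.08)) = 0.52 × 0.48 = 0.2496
∂L/∂z = ∂L/∂h · σ'(z) = -1 × 0.2496 = -0.2496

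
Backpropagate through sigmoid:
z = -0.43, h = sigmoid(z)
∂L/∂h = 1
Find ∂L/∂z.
∂L/∂z = 0.2388

σ(-0.43) = 0.3941
σ'(-0.43) = σ(-0.43)(1 - σ(-0.43)) = 0.3941 × 0.6059 = 0.2388
∂L/∂z = ∂L/∂h · σ'(z) = 1 × 0.2388 = 0.2388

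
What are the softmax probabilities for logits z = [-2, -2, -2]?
p = [0.3333, 0.3333, 0.3333]

exp(z) = [0.1353, 0.1353, 0.1353]
Sum = 0.406
p = [0.3333, 0.3333, 0.3333]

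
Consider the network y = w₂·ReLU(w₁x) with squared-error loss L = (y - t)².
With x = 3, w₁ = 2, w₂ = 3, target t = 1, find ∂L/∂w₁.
∂L/∂w₁ = 306

Forward pass:
z = w₁x = 2×3 = 6
h = ReLU(6) = 6
y = w₂h = 3×6 = 18

Backward pass:
∂L/∂y = 2(y - t) = 2(18 - 1) = 34
∂y/∂h = w₂ = 3
∂h/∂z = 1 (ReLU derivative)
∂z/∂w₁ = x = 3

∂L/∂w₁ = 34 × 3 × 1 × 3 = 306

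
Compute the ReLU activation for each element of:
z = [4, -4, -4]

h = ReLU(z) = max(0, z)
h = [4, 0, 0]

ReLU applied element-wise: max(0,4)=4, max(0,-4)=0, max(0,-4)=0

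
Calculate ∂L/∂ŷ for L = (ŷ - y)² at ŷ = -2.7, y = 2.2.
∂L/∂ŷ = -9.8

∂L/∂ŷ = 2(ŷ - y) = 2(-2.7 - 2.2) = 2(-4.9) = -9.8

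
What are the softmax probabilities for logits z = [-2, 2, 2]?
p = [0.0091, 0.4955, 0.4955]

exp(z) = [0.1353, 7.389, 7.389]
Sum = 14.91
p = [0.0091, 0.4955, 0.4955]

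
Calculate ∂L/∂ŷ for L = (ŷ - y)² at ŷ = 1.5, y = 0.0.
∂L/∂ŷ = 3.0

∂L/∂ŷ = 2(ŷ - y) = 2(1.5 - 0.0) = 2(1.5) = 3.0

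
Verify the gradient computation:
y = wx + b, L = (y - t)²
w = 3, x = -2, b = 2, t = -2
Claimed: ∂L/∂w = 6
Incorrect

y = (3)(-2) + 2 = -4
∂L/∂y = 2(y - t) = 2(-4 - -2) = -4
∂y/∂w = x = -2
∂L/∂w = -4 × -2 = 8

Claimed value: 6
Incorrect: The correct gradient is 8.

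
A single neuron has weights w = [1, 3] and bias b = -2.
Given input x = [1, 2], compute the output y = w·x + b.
y = 5

y = (1)(1) + (3)(2) + -2 = 5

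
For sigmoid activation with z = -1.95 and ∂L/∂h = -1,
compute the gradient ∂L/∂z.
∂L/∂z = -0.109

σ(-1.95) = 0.1246
σ'(-1.95) = σ(-1.95)(1 - σ(-1.95)) = 0.1246 × 0.8754 = 0.109
∂L/∂z = ∂L/∂h · σ'(z) = -1 × 0.109 = -0.109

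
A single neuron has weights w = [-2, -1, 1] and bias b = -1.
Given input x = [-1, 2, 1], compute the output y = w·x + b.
y = 0

y = (-2)(-1) + (-1)(2) + (1)(1) + -1 = 0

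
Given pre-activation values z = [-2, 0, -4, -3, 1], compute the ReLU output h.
h = [0, 0, 0, 0, 1]

ReLU applied element-wise: max(0,-2)=0, max(0,0)=0, max(0,-4)=0, max(0,-3)=0, max(0,1)=1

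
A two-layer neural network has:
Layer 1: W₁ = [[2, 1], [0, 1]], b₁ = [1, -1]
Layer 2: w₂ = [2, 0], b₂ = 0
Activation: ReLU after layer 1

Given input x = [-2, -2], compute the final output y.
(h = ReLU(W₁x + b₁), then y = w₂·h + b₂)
y = 0

Layer 1 pre-activation: z₁ = [-5, -3]
After ReLU: h = [0, 0]
Layer 2 output: y = 2×0 + 0×0 + 0 = 0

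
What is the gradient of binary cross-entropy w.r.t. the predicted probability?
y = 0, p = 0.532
∂L/∂p = 2.137

∂L/∂p = -y/p + (1-y)/(1-p) = 0 + 1/0.468 = 2.137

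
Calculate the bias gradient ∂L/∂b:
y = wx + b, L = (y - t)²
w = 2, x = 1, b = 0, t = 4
∂L/∂b = -4

y = wx + b = (2)(1) + 0 = 2
∂L/∂y = 2(y - t) = 2(2 - 4) = -4
∂y/∂b = 1
∂L/∂b = ∂L/∂y · ∂y/∂b = -4 × 1 = -4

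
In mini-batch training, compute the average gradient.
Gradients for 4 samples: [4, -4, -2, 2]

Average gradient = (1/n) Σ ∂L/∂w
Average gradient = 0

Average = (1/4)(4 + -4 + -2 + 2) = 0/4 = 0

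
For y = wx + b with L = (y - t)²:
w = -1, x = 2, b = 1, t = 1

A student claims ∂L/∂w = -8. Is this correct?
Correct

y = (-1)(2) + 1 = -1
∂L/∂y = 2(y - t) = 2(-1 - 1) = -4
∂y/∂w = x = 2
∂L/∂w = -4 × 2 = -8

Claimed value: -8
Correct: The correct gradient is -8.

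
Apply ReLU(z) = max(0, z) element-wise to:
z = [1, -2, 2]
h = [1, 0, 2]

ReLU applied element-wise: max(0,1)=1, max(0,-2)=0, max(0,2)=2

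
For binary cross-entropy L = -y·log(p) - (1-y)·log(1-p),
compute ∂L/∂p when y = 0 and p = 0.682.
∂L/∂p = 3.145

∂L/∂p = -y/p + (1-y)/(1-p) = 0 + 1/0.318 = 3.145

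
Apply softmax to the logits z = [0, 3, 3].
p = [0.0243, 0.4879, 0.4879]

exp(z) = [1, 20.09, 20.09]
Sum = 41.17
p = [0.0243, 0.4879, 0.4879]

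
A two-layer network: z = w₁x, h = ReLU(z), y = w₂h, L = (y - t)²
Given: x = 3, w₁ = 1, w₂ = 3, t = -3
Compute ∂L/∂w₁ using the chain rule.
∂L/∂w₁ = 216

Forward pass:
z = w₁x = 1×3 = 3
h = ReLU(3) = 3
y = w₂h = 3×3 = 9

Backward pass:
∂L/∂y = 2(y - t) = 2(9 - -3) = 24
∂y/∂h = w₂ = 3
∂h/∂z = 1 (ReLU derivative)
∂z/∂w₁ = x = 3

∂L/∂w₁ = 24 × 3 × 1 × 3 = 216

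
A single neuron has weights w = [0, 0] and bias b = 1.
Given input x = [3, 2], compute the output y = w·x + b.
y = 1

y = (0)(3) + (0)(2) + 1 = 1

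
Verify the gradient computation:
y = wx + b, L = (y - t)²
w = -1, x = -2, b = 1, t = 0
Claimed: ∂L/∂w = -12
Correct

y = (-1)(-2) + 1 = 3
∂L/∂y = 2(y - t) = 2(3 - 0) = 6
∂y/∂w = x = -2
∂L/∂w = 6 × -2 = -12

Claimed value: -12
Correct: The correct gradient is -12.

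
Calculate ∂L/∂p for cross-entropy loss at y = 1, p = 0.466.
∂L/∂p = -2.146

∂L/∂p = -y/p + (1-y)/(1-p) = -1/0.466 + 0 = -2.146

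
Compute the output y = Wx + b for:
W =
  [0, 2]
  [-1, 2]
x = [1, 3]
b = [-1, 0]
y = [5, 5]

Wx = [0×1 + 2×3, -1×1 + 2×3]
   = [6, 5]
y = Wx + b = [6 + -1, 5 + 0] = [5, 5]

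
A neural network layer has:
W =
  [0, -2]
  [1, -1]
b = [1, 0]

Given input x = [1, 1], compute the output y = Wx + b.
y = [-1, 0]

Wx = [0×1 + -2×1, 1×1 + -1×1]
   = [-2, 0]
y = Wx + b = [-2 + 1, 0 + 0] = [-1, 0]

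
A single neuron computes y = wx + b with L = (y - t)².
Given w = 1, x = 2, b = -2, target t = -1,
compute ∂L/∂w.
∂L/∂w = 4

y = wx + b = (1)(2) + -2 = 0
∂L/∂y = 2(y - t) = 2(0 - -1) = 2
∂y/∂w = x = 2
∂L/∂w = ∂L/∂y · ∂y/∂w = 2 × 2 = 4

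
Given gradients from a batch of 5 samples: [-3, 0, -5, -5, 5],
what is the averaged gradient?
Average gradient = -1.6

Average = (1/5)(-3 + 0 + -5 + -5 + 5) = -8/5 = -1.6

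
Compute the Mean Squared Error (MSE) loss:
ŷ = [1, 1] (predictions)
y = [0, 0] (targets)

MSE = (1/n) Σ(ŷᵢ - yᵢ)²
MSE = 1

MSE = (1/2)((1-0)² + (1-0)²) = (1/2)(1 + 1) = 1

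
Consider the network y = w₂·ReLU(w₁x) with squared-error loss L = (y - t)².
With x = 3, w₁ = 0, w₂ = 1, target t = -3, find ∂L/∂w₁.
∂L/∂w₁ = 0

Forward pass:
z = w₁x = 0×3 = 0
h = ReLU(0) = 0
y = w₂h = 1×0 = 0

Backward pass:
∂L/∂y = 2(y - t) = 2(0 - -3) = 6
∂y/∂h = w₂ = 1
∂h/∂z = 0 (ReLU derivative)
∂z/∂w₁ = x = 3

∂L/∂w₁ = 6 × 1 × 0 × 3 = 0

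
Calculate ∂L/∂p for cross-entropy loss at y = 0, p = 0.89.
∂L/∂p = 9.091

∂L/∂p = -y/p + (1-y)/(1-p) = 0 + 1/0.11 = 9.091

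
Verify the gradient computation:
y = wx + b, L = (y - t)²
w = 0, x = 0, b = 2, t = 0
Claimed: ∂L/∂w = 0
Correct

y = (0)(0) + 2 = 2
∂L/∂y = 2(y - t) = 2(2 - 0) = 4
∂y/∂w = x = 0
∂L/∂w = 4 × 0 = 0

Claimed value: 0
Correct: The correct gradient is 0.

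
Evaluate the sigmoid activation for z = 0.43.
0.6059

sigmoid(0.43) = 1/(1 + e^(-0.43)) = 1/(1 + 0.6505) = 0.6059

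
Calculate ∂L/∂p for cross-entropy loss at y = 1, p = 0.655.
∂L/∂p = -1.527

∂L/∂p = -y/p + (1-y)/(1-p) = -1/0.655 + 0 = -1.527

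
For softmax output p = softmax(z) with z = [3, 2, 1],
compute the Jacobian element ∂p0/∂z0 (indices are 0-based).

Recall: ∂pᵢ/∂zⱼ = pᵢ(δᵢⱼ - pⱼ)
∂p0/∂z0 = 0.2227

p = softmax(z) = [0.6652, 0.2447, 0.09003]
p0 = 0.6652

∂p0/∂z0 = p0(1 - p0) = 0.6652 × (1 - 0.6652) = 0.2227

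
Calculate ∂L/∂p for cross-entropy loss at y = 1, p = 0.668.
∂L/∂p = -1.497

∂L/∂p = -y/p + (1-y)/(1-p) = -1/0.668 + 0 = -1.497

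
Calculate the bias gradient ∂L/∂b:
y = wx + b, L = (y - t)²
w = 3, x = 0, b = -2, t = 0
∂L/∂b = -4

y = wx + b = (3)(0) + -2 = -2
∂L/∂y = 2(y - t) = 2(-2 - 0) = -4
∂y/∂b = 1
∂L/∂b = ∂L/∂y · ∂y/∂b = -4 × 1 = -4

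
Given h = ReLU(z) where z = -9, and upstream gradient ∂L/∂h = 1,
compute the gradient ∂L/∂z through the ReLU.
∂L/∂z = 0

h = ReLU(-9) = 0
Since z < 0: ∂h/∂z = 0
∂L/∂z = ∂L/∂h · ∂h/∂z = 1 × 0 = 0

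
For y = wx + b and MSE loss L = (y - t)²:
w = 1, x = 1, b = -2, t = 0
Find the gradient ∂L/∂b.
∂L/∂b = -2

y = wx + b = (1)(1) + -2 = -1
∂L/∂y = 2(y - t) = 2(-1 - 0) = -2
∂y/∂b = 1
∂L/∂b = ∂L/∂y · ∂y/∂b = -2 × 1 = -2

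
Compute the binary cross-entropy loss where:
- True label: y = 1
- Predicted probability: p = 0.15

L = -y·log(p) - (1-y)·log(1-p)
L = 1.897

L = -1·log(0.15) - 0·log(0.85) = -log(0.15) = 1.897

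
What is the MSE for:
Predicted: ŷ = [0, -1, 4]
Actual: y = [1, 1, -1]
MSE = 10

MSE = (1/3)((0-1)² + (-1-1)² + (4--1)²) = (1/3)(1 + 4 + 25) = 10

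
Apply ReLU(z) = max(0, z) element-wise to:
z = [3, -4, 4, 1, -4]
h = [3, 0, 4, 1, 0]

ReLU applied element-wise: max(0,3)=3, max(0,-4)=0, max(0,4)=4, max(0,1)=1, max(0,-4)=0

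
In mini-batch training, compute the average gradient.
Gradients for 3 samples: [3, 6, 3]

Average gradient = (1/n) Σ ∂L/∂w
Average gradient = 4

Average = (1/3)(3 + 6 + 3) = 12/3 = 4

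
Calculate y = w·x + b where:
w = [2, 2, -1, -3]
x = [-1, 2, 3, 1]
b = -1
y = -5

y = (2)(-1) + (2)(2) + (-1)(3) + (-3)(1) + -1 = -5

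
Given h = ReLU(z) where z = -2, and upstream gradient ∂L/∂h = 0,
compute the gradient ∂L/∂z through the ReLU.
∂L/∂z = 0

h = ReLU(-2) = 0
Since z < 0: ∂h/∂z = 0
∂L/∂z = ∂L/∂h · ∂h/∂z = 0 × 0 = 0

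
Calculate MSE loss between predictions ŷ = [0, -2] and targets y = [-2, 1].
MSE = 6.5

MSE = (1/2)((0--2)² + (-2-1)²) = (1/2)(4 + 9) = 6.5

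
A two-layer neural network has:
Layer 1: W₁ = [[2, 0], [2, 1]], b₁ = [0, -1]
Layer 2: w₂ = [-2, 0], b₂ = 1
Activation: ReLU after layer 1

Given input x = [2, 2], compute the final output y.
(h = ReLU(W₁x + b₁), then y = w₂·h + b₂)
y = -7

Layer 1 pre-activation: z₁ = [4, 5]
After ReLU: h = [4, 5]
Layer 2 output: y = -2×4 + 0×5 + 1 = -7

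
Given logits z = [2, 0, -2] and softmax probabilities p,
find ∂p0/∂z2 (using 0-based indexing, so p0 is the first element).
∂p0/∂z2 = -0.01376

p = softmax(z) = [0.8668, 0.1173, 0.01588]
p0 = 0.8668, p2 = 0.01588

∂p0/∂z2 = -p0 × p2 = -0.8668 × 0.01588 = -0.01376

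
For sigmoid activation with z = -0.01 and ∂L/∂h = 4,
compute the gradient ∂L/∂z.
∂L/∂z = 1

σ(-0.01) = 0.4975
σ'(-0.01) = σ(-0.01)(1 - σ(-0.01)) = 0.4975 × 0.5025 = 0.25
∂L/∂z = ∂L/∂h · σ'(z) = 4 × 0.25 = 1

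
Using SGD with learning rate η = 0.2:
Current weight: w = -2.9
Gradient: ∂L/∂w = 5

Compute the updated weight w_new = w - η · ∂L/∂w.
w_new = -3.9

w_new = w - η·∂L/∂w = -2.9 - 0.2×(5) = -2.9 - (1) = -3.9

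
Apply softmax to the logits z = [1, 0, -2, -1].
p = [0.6439, 0.2369, 0.0321, 0.0871]

exp(z) = [2.718, 1, 0.1353, 0.3679]
Sum = 4.221
p = [0.6439, 0.2369, 0.0321, 0.0871]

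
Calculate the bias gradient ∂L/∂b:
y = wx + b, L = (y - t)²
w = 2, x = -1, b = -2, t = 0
∂L/∂b = -8

y = wx + b = (2)(-1) + -2 = -4
∂L/∂y = 2(y - t) = 2(-4 - 0) = -8
∂y/∂b = 1
∂L/∂b = ∂L/∂y · ∂y/∂b = -8 × 1 = -8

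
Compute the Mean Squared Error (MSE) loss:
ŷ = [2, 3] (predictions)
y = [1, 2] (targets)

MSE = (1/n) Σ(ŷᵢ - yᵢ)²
MSE = 1

MSE = (1/2)((2-1)² + (3-2)²) = (1/2)(1 + 1) = 1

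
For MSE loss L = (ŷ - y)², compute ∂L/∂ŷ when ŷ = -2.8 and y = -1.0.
∂L/∂ŷ = -3.6

∂L/∂ŷ = 2(ŷ - y) = 2(-2.8 - -1.0) = 2(-1.8) = -3.6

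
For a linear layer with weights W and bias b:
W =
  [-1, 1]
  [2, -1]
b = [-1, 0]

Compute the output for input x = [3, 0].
y = [-4, 6]

Wx = [-1×3 + 1×0, 2×3 + -1×0]
   = [-3, 6]
y = Wx + b = [-3 + -1, 6 + 0] = [-4, 6]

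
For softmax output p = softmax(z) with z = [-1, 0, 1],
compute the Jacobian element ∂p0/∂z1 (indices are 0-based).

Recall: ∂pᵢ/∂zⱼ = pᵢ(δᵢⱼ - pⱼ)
∂p0/∂z1 = -0.02203

p = softmax(z) = [0.09003, 0.2447, 0.6652]
p0 = 0.09003, p1 = 0.2447

∂p0/∂z1 = -p0 × p1 = -0.09003 × 0.2447 = -0.02203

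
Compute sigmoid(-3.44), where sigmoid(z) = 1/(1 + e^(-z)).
0.03107

sigmoid(-3.44) = 1/(1 + e^(3.44)) = 1/(1 + 31.19) = 0.03107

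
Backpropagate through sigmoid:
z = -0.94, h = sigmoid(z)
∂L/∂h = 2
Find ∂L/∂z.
∂L/∂z = 0.404

σ(-0.94) = 0.2809
σ'(-0.94) = σ(-0.94)(1 - σ(-0.94)) = 0.2809 × 0.7191 = 0.202
∂L/∂z = ∂L/∂h · σ'(z) = 2 × 0.202 = 0.404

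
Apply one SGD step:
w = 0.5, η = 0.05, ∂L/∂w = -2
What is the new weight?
w_new = 0.6

w_new = w - η·∂L/∂w = 0.5 - 0.05×(-2) = 0.5 - (-0.1) = 0.6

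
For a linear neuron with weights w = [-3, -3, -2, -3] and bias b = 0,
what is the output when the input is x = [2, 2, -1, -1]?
y = -7

y = (-3)(2) + (-3)(2) + (-2)(-1) + (-3)(-1) + 0 = -7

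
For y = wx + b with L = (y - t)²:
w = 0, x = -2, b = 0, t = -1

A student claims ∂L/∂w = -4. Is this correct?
Correct

y = (0)(-2) + 0 = 0
∂L/∂y = 2(y - t) = 2(0 - -1) = 2
∂y/∂w = x = -2
∂L/∂w = 2 × -2 = -4

Claimed value: -4
Correct: The correct gradient is -4.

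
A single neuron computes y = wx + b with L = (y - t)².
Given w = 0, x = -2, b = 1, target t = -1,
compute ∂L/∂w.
∂L/∂w = -8

y = wx + b = (0)(-2) + 1 = 1
∂L/∂y = 2(y - t) = 2(1 - -1) = 4
∂y/∂w = x = -2
∂L/∂w = ∂L/∂y · ∂y/∂w = 4 × -2 = -8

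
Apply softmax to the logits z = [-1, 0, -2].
p = [0.2447, 0.6652, 0.09]

exp(z) = [0.3679, 1, 0.1353]
Sum = 1.503
p = [0.2447, 0.6652, 0.09]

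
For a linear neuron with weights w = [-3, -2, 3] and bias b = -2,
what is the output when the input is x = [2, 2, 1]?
y = -9

y = (-3)(2) + (-2)(2) + (3)(1) + -2 = -9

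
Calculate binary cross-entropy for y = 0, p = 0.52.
L = 0.734

L = -0·log(0.52) - 1·log(0.48) = -log(0.48) = 0.734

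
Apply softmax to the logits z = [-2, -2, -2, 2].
p = [0.0174, 0.0174, 0.0174, 0.9479]

exp(z) = [0.1353, 0.1353, 0.1353, 7.389]
Sum = 7.795
p = [0.0174, 0.0174, 0.0174, 0.9479]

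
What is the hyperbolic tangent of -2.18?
-0.9748

tanh(-2.18) = (e^(-2.18) - e^(2.18))/(e^(-2.18) + e^(2.18)) = -0.9748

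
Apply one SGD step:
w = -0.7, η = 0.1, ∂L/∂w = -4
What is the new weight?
w_new = -0.3

w_new = w - η·∂L/∂w = -0.7 - 0.1×(-4) = -0.7 - (-0.4) = -0.3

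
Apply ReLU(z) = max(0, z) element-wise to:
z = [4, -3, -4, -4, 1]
h = [4, 0, 0, 0, 1]

ReLU applied element-wise: max(0,4)=4, max(0,-3)=0, max(0,-4)=0, max(0,-4)=0, max(0,1)=1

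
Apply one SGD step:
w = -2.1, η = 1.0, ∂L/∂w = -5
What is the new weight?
w_new = 2.9

w_new = w - η·∂L/∂w = -2.1 - 1.0×(-5) = -2.1 - (-5) = 2.9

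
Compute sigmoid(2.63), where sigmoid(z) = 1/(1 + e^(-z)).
0.9328

sigmoid(2.63) = 1/(1 + e^(-2.63)) = 1/(1 + 0.07208) = 0.9328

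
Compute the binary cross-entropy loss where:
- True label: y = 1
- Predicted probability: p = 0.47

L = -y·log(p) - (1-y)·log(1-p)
L = 0.755

L = -1·log(0.47) - 0·log(0.53) = -log(0.47) = 0.755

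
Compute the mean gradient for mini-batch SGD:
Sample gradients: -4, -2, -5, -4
Average gradient = -3.75

Average = (1/4)(-4 + -2 + -5 + -4) = -15/4 = -3.75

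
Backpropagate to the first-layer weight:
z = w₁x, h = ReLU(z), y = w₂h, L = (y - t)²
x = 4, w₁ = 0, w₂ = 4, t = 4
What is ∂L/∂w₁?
∂L/∂w₁ = 0

Forward pass:
z = w₁x = 0×4 = 0
h = ReLU(0) = 0
y = w₂h = 4×0 = 0

Backward pass:
∂L/∂y = 2(y - t) = 2(0 - 4) = -8
∂y/∂h = w₂ = 4
∂h/∂z = 0 (ReLU derivative)
∂z/∂w₁ = x = 4

∂L/∂w₁ = -8 × 4 × 0 × 4 = 0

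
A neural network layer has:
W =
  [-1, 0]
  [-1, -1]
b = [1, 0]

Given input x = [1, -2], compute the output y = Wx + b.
y = [0, 1]

Wx = [-1×1 + 0×-2, -1×1 + -1×-2]
   = [-1, 1]
y = Wx + b = [-1 + 1, 1 + 0] = [0, 1]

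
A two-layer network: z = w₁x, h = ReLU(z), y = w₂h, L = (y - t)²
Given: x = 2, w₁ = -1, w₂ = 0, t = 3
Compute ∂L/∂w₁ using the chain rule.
∂L/∂w₁ = 0

Forward pass:
z = w₁x = -1×2 = -2
h = ReLU(-2) = 0
y = w₂h = 0×0 = 0

Backward pass:
∂L/∂y = 2(y - t) = 2(0 - 3) = -6
∂y/∂h = w₂ = 0
∂h/∂z = 0 (ReLU derivative)
∂z/∂w₁ = x = 2

∂L/∂w₁ = -6 × 0 × 0 × 2 = 0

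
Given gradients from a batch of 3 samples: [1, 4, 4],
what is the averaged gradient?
Average gradient = 3

Average = (1/3)(1 + 4 + 4) = 9/3 = 3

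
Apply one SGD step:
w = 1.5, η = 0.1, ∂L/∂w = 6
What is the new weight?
w_new = 0.9

w_new = w - η·∂L/∂w = 1.5 - 0.1×(6) = 1.5 - (0.6) = 0.9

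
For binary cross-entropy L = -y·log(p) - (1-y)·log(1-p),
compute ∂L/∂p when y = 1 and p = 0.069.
∂L/∂p = -14.49

∂L/∂p = -y/p + (1-y)/(1-p) = -1/0.069 + 0 = -14.49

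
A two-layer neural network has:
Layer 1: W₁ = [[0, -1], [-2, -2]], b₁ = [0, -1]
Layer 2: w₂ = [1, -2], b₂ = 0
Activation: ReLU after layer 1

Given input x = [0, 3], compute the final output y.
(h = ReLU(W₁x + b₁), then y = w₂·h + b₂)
y = 0

Layer 1 pre-activation: z₁ = [-3, -7]
After ReLU: h = [0, 0]
Layer 2 output: y = 1×0 + -2×0 + 0 = 0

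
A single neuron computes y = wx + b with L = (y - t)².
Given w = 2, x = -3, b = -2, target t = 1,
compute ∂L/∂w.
∂L/∂w = 54

y = wx + b = (2)(-3) + -2 = -8
∂L/∂y = 2(y - t) = 2(-8 - 1) = -18
∂y/∂w = x = -3
∂L/∂w = ∂L/∂y · ∂y/∂w = -18 × -3 = 54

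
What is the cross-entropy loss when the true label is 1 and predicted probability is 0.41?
L = 0.8916

L = -1·log(0.41) - 0·log(0.59) = -log(0.41) = 0.8916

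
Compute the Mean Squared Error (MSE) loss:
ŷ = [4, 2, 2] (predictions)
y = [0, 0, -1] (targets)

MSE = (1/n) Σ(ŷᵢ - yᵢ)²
MSE = 9.667

MSE = (1/3)((4-0)² + (2-0)² + (2--1)²) = (1/3)(16 + 4 + 9) = 9.667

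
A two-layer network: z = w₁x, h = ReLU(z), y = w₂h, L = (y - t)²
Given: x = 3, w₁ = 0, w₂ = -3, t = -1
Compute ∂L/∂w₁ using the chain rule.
∂L/∂w₁ = 0

Forward pass:
z = w₁x = 0×3 = 0
h = ReLU(0) = 0
y = w₂h = -3×0 = 0

Backward pass:
∂L/∂y = 2(y - t) = 2(0 - -1) = 2
∂y/∂h = w₂ = -3
∂h/∂z = 0 (ReLU derivative)
∂z/∂w₁ = x = 3

∂L/∂w₁ = 2 × -3 × 0 × 3 = 0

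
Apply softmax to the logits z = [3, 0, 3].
p = [0.4879, 0.0243, 0.4879]

exp(z) = [20.09, 1, 20.09]
Sum = 41.17
p = [0.4879, 0.0243, 0.4879]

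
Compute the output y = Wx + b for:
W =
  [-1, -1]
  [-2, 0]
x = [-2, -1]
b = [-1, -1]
y = [2, 3]

Wx = [-1×-2 + -1×-1, -2×-2 + 0×-1]
   = [3, 4]
y = Wx + b = [3 + -1, 4 + -1] = [2, 3]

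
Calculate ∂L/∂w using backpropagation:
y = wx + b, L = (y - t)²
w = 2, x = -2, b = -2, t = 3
∂L/∂w = 36

y = wx + b = (2)(-2) + -2 = -6
∂L/∂y = 2(y - t) = 2(-6 - 3) = -18
∂y/∂w = x = -2
∂L/∂w = ∂L/∂y · ∂y/∂w = -18 × -2 = 36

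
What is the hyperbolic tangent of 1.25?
0.8483

tanh(1.25) = (e^(1.25) - e^(-1.25))/(e^(1.25) + e^(-1.25)) = 0.8483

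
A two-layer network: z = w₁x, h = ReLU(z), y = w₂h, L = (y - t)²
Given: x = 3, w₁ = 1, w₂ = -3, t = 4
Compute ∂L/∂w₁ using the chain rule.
∂L/∂w₁ = 234

Forward pass:
z = w₁x = 1×3 = 3
h = ReLU(3) = 3
y = w₂h = -3×3 = -9

Backward pass:
∂L/∂y = 2(y - t) = 2(-9 - 4) = -26
∂y/∂h = w₂ = -3
∂h/∂z = 1 (ReLU derivative)
∂z/∂w₁ = x = 3

∂L/∂w₁ = -26 × -3 × 1 × 3 = 234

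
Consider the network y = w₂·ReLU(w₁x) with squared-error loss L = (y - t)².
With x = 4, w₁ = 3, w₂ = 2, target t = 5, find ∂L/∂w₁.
∂L/∂w₁ = 304

Forward pass:
z = w₁x = 3×4 = 12
h = ReLU(12) = 12
y = w₂h = 2×12 = 24

Backward pass:
∂L/∂y = 2(y - t) = 2(24 - 5) = 38
∂y/∂h = w₂ = 2
∂h/∂z = 1 (ReLU derivative)
∂z/∂w₁ = x = 4

∂L/∂w₁ = 38 × 2 × 1 × 4 = 304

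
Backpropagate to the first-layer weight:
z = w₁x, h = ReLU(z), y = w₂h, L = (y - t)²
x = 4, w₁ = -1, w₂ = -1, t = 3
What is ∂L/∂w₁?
∂L/∂w₁ = 0

Forward pass:
z = w₁x = -1×4 = -4
h = ReLU(-4) = 0
y = w₂h = -1×0 = 0

Backward pass:
∂L/∂y = 2(y - t) = 2(0 - 3) = -6
∂y/∂h = w₂ = -1
∂h/∂z = 0 (ReLU derivative)
∂z/∂w₁ = x = 4

∂L/∂w₁ = -6 × -1 × 0 × 4 = 0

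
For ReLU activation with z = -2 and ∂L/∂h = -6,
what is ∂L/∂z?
∂L/∂z = 0

h = ReLU(-2) = 0
Since z < 0: ∂h/∂z = 0
∂L/∂z = ∂L/∂h · ∂h/∂z = -6 × 0 = 0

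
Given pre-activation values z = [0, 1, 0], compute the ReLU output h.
h = [0, 1, 0]

ReLU applied element-wise: max(0,0)=0, max(0,1)=1, max(0,0)=0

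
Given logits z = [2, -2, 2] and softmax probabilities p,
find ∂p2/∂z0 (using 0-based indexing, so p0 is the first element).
∂p2/∂z0 = -0.2455

p = softmax(z) = [0.4955, 0.009075, 0.4955]
p2 = 0.4955, p0 = 0.4955

∂p2/∂z0 = -p2 × p0 = -0.4955 × 0.4955 = -0.2455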